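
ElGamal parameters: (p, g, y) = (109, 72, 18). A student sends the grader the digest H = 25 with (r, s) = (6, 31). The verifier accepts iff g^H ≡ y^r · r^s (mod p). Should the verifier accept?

reject

Left side g^H mod p:
72^2 = 5184 ≡ 61
72^4 ≡ 61^2 = 3721 ≡ 15
72^8 ≡ 15^2 = 225 ≡ 7
72^16 ≡ 7^2 = 49
25 = 16 + 8 + 1, so 72^25 ≡ 49·7·72 ≡ 62 (mod 109)
Right side y^r · r^s mod p:
18^2 = 324 ≡ 106
18^4 ≡ 106^2 = 11236 ≡ 9
6 = 4 + 2, so 18^6 ≡ 9·106 ≡ 82 (mod 109)
6^2 = 36
6^4 ≡ 36^2 = 1296 ≡ 97
6^8 ≡ 97^2 = 9409 ≡ 35
6^16 ≡ 35^2 = 1225 ≡ 26
31 = 16 + 8 + 4 + 2 + 1, so 6^31 ≡ 26·35·97·36·6 ≡ 40 (mod 109)
82·40 = 3280 ≡ 10 (mod 109)
62 ≠ 10, so verification fails.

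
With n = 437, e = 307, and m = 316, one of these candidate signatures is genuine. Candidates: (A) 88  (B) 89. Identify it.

Candidate A: 88^307 mod 437 = 316
  → matches m = 316
Candidate B: 89^307 mod 437 = 222

A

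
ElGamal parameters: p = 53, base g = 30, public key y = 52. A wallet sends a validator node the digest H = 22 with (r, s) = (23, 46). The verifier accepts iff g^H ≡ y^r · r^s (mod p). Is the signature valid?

invalid

Left side g^H mod p:
Squares mod 53: 30^1≡30, 30^2≡52, 30^4≡1, 30^8≡1, 30^16≡1
22 = 16 + 4 + 2, so 30^22 ≡ 1·1·52 ≡ 52 (mod 53)
Right side y^r · r^s mod p:
Squares mod 53: 52^1≡52, 52^2≡1, 52^4≡1, 52^8≡1, 52^16≡1
23 = 16 + 4 + 2 + 1, so 52^23 ≡ 1·1·1·52 ≡ 52 (mod 53)
Squares mod 53: 23^1≡23, 23^2≡52, 23^4≡1, 23^8≡1, 23^16≡1, 23^32≡1
46 = 32 + 8 + 4 + 2, so 23^46 ≡ 1·1·1·52 ≡ 52 (mod 53)
52·52 = 2704 ≡ 1 (mod 53)
52 ≠ 1, so verification fails.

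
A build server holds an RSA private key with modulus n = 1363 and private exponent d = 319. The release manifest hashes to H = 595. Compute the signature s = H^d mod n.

Squares mod 1363: H^1≡595, H^2≡1008, H^4≡629, H^8≡371, H^16≡1341, H^32≡484, H^64≡1183, H^128≡1051, H^256≡571
319 = 256 + 32 + 16 + 8 + 4 + 2 + 1, so H^319 ≡ 571·484·1341·371·629·1008·595 ≡ 1007 (mod 1363)

1007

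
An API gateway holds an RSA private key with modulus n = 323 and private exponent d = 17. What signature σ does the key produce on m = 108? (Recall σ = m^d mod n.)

m^17 mod 323 = 193

193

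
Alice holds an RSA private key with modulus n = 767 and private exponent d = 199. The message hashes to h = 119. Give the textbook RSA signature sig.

Squares mod 767: h^1≡119, h^2≡355, h^4≡237, h^8≡178, h^16≡237, h^32≡178, h^64≡237, h^128≡178
199 = 128 + 64 + 4 + 2 + 1, so h^199 ≡ 178·237·237·355·119 ≡ 414 (mod 767)

414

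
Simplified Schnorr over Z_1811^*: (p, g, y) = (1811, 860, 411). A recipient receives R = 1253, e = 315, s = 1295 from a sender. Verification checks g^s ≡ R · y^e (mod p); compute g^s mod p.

Squares mod 1811: 860^1≡860, 860^2≡712, 860^4≡1675, 860^8≡386, 860^16≡494, 860^32≡1362, 860^64≡580, 860^128≡1365, 860^256≡1517, 860^512≡1319, 860^1024≡1201
1295 = 1024 + 256 + 8 + 4 + 2 + 1, so 860^1295 ≡ 1201·1517·386·1675·712·860 ≡ 1516 (mod 1811)

1516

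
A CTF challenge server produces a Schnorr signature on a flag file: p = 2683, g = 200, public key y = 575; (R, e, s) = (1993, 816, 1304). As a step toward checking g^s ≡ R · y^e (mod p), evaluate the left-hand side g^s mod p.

2276

200^2 = 40000 ≡ 2438
200^4 ≡ 2438^2 = 5943844 ≡ 999
200^8 ≡ 999^2 = 998001 ≡ 2608
200^16 ≡ 2608^2 = 6801664 ≡ 259
200^32 ≡ 259^2 = 67081 ≡ 6
200^64 ≡ 6^2 = 36
200^128 ≡ 36^2 = 1296
200^256 ≡ 1296^2 = 1679616 ≡ 58
200^512 ≡ 58^2 = 3364 ≡ 681
200^1024 ≡ 681^2 = 463761 ≡ 2285
1304 = 1024 + 256 + 16 + 8, so 200^1304 ≡ 2285·58·259·2608 ≡ 2276 (mod 2683)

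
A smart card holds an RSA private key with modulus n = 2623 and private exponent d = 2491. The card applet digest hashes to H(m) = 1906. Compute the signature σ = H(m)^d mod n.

(H(m))^2 ≡ 1906^2 = 3632836 ≡ 2604
(H(m))^4 ≡ 2604^2 = 6780816 ≡ 361
(H(m))^8 ≡ 361^2 = 130321 ≡ 1794
(H(m))^16 ≡ 1794^2 = 3218436 ≡ 15
(H(m))^32 ≡ 15^2 = 225
(H(m))^64 ≡ 225^2 = 50625 ≡ 788
(H(m))^128 ≡ 788^2 = 620944 ≡ 1916
(H(m))^256 ≡ 1916^2 = 3671056 ≡ 1479
(H(m))^512 ≡ 1479^2 = 2187441 ≡ 2482
(H(m))^1024 ≡ 2482^2 = 6160324 ≡ 1520
(H(m))^2048 ≡ 1520^2 = 2310400 ≡ 2160
2491 = 2048 + 256 + 128 + 32 + 16 + 8 + 2 + 1, so (H(m))^2491 ≡ 2160·1479·1916·225·15·1794·2604·1906 ≡ 2089 (mod 2623)

2089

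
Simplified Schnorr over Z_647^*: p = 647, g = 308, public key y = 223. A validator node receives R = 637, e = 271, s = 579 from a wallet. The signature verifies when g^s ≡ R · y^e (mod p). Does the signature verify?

g^s mod p:
308^579 mod 647 = 608
R · y^e mod p:
223^271 mod 647 = 198
637·198 = 126126 ≡ 608 (mod 647)
608 ≡ 608 (mod 647); signature holds.

verifies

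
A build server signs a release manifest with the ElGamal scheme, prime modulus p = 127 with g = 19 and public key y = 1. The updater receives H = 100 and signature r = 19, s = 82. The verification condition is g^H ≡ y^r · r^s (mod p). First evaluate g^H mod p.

19

19^2 = 361 ≡ 107
19^4 ≡ 107^2 = 11449 ≡ 19
19^8 ≡ 19^2 = 361 ≡ 107
19^16 ≡ 107^2 = 11449 ≡ 19
19^32 ≡ 19^2 = 361 ≡ 107
19^64 ≡ 107^2 = 11449 ≡ 19
100 = 64 + 32 + 4, so 19^100 ≡ 19·107·19 ≡ 19 (mod 127)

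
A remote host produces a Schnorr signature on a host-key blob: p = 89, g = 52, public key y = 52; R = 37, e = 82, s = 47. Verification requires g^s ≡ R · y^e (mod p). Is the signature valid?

valid

g^s mod p:
Squares mod 89: 52^1≡52, 52^2≡34, 52^4≡88, 52^8≡1, 52^16≡1, 52^32≡1
47 = 32 + 8 + 4 + 2 + 1, so 52^47 ≡ 1·1·88·34·52 ≡ 12 (mod 89)
R · y^e mod p:
Squares mod 89: 52^1≡52, 52^2≡34, 52^4≡88, 52^8≡1, 52^16≡1, 52^32≡1, 52^64≡1
82 = 64 + 16 + 2, so 52^82 ≡ 1·1·34 ≡ 34 (mod 89)
37·34 = 1258 ≡ 12 (mod 89)
12 ≡ 12 (mod 89); signature holds.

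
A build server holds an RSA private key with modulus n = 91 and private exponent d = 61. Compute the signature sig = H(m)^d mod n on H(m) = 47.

(H(m))^2 ≡ 47^2 = 2209 ≡ 25
(H(m))^4 ≡ 25^2 = 625 ≡ 79
(H(m))^8 ≡ 79^2 = 6241 ≡ 53
(H(m))^16 ≡ 53^2 = 2809 ≡ 79
(H(m))^32 ≡ 79^2 = 6241 ≡ 53
61 = 32 + 16 + 8 + 4 + 1, so (H(m))^61 ≡ 53·79·53·79·47 ≡ 47 (mod 91)

47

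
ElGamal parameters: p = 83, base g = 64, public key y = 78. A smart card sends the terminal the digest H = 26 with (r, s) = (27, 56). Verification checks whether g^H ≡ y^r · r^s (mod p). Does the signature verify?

Left side g^H mod p:
64^2 = 4096 ≡ 29
64^4 ≡ 29^2 = 841 ≡ 11
64^8 ≡ 11^2 = 121 ≡ 38
64^16 ≡ 38^2 = 1444 ≡ 33
26 = 16 + 8 + 2, so 64^26 ≡ 33·38·29 ≡ 12 (mod 83)
Right side y^r · r^s mod p:
78^2 = 6084 ≡ 25
78^4 ≡ 25^2 = 625 ≡ 44
78^8 ≡ 44^2 = 1936 ≡ 27
78^16 ≡ 27^2 = 729 ≡ 65
27 = 16 + 8 + 2 + 1, so 78^27 ≡ 65·27·25·78 ≡ 77 (mod 83)
27^2 = 729 ≡ 65
27^4 ≡ 65^2 = 4225 ≡ 75
27^8 ≡ 75^2 = 5625 ≡ 64
27^16 ≡ 64^2 = 4096 ≡ 29
27^32 ≡ 29^2 = 841 ≡ 11
56 = 32 + 16 + 8, so 27^56 ≡ 11·29·64 ≡ 81 (mod 83)
77·81 = 6237 ≡ 12 (mod 83)
12 ≡ 12 (mod 83), so the signature is genuine.

verifies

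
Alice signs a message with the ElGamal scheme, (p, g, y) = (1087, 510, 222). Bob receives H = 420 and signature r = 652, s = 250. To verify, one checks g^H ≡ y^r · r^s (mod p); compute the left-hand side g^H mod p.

Squares mod 1087: 510^1≡510, 510^2≡307, 510^4≡767, 510^8≡222, 510^16≡369, 510^32≡286, 510^64≡271, 510^128≡612, 510^256≡616
420 = 256 + 128 + 32 + 4, so 510^420 ≡ 616·612·286·767 ≡ 458 (mod 1087)

458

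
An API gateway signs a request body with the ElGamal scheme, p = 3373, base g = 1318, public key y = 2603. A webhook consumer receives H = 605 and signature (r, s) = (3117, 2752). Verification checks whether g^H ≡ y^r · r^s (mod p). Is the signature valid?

Left side g^H mod p:
1318^2 = 1737124 ≡ 29
1318^4 ≡ 29^2 = 841
1318^8 ≡ 841^2 = 707281 ≡ 2324
1318^16 ≡ 2324^2 = 5400976 ≡ 803
1318^32 ≡ 803^2 = 644809 ≡ 566
1318^64 ≡ 566^2 = 320356 ≡ 3294
1318^128 ≡ 3294^2 = 10850436 ≡ 2868
1318^256 ≡ 2868^2 = 8225424 ≡ 2050
1318^512 ≡ 2050^2 = 4202500 ≡ 3115
605 = 512 + 64 + 16 + 8 + 4 + 1, so 1318^605 ≡ 3115·3294·803·2324·841·1318 ≡ 1583 (mod 3373)
Right side y^r · r^s mod p:
2603^2 = 6775609 ≡ 2625
2603^4 ≡ 2625^2 = 6890625 ≡ 2959
2603^8 ≡ 2959^2 = 8755681 ≡ 2746
2603^16 ≡ 2746^2 = 7540516 ≡ 1861
2603^32 ≡ 1861^2 = 3463321 ≡ 2623
2603^64 ≡ 2623^2 = 6880129 ≡ 2582
2603^128 ≡ 2582^2 = 6666724 ≡ 1676
2603^256 ≡ 1676^2 = 2808976 ≡ 2640
2603^512 ≡ 2640^2 = 6969600 ≡ 982
2603^1024 ≡ 982^2 = 964324 ≡ 3019
2603^2048 ≡ 3019^2 = 9114361 ≡ 515
3117 = 2048 + 1024 + 32 + 8 + 4 + 1, so 2603^3117 ≡ 515·3019·2623·2746·2959·2603 ≡ 2670 (mod 3373)
3117^2 = 9715689 ≡ 1449
3117^4 ≡ 1449^2 = 2099601 ≡ 1595
3117^8 ≡ 1595^2 = 2544025 ≡ 783
3117^16 ≡ 783^2 = 613089 ≡ 2576
3117^32 ≡ 2576^2 = 6635776 ≡ 1085
3117^64 ≡ 1085^2 = 1177225 ≡ 48
3117^128 ≡ 48^2 = 2304
3117^256 ≡ 2304^2 = 5308416 ≡ 2687
3117^512 ≡ 2687^2 = 7219969 ≡ 1749
3117^1024 ≡ 1749^2 = 3059001 ≡ 3063
3117^2048 ≡ 3063^2 = 9381969 ≡ 1656
2752 = 2048 + 512 + 128 + 64, so 3117^2752 ≡ 1656·1749·2304·48 ≡ 3246 (mod 3373)
2670·3246 = 8666820 ≡ 1583 (mod 3373)
1583 ≡ 1583 (mod 3373), so the signature is genuine.

valid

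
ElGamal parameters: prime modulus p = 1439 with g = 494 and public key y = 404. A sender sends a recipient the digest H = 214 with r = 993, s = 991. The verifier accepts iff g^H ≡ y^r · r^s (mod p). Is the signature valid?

invalid

Left side g^H mod p:
494^2 = 244036 ≡ 845
494^4 ≡ 845^2 = 714025 ≡ 281
494^8 ≡ 281^2 = 78961 ≡ 1255
494^16 ≡ 1255^2 = 1575025 ≡ 759
494^32 ≡ 759^2 = 576081 ≡ 481
494^64 ≡ 481^2 = 231361 ≡ 1121
494^128 ≡ 1121^2 = 1256641 ≡ 394
214 = 128 + 64 + 16 + 4 + 2, so 494^214 ≡ 394·1121·759·281·845 ≡ 1187 (mod 1439)
Right side y^r · r^s mod p:
404^2 = 163216 ≡ 609
404^4 ≡ 609^2 = 370881 ≡ 1058
404^8 ≡ 1058^2 = 1119364 ≡ 1261
404^16 ≡ 1261^2 = 1590121 ≡ 26
404^32 ≡ 26^2 = 676
404^64 ≡ 676^2 = 456976 ≡ 813
404^128 ≡ 813^2 = 660969 ≡ 468
404^256 ≡ 468^2 = 219024 ≡ 296
404^512 ≡ 296^2 = 87616 ≡ 1276
993 = 512 + 256 + 128 + 64 + 32 + 1, so 404^993 ≡ 1276·296·468·813·676·404 ≡ 41 (mod 1439)
993^2 = 986049 ≡ 334
993^4 ≡ 334^2 = 111556 ≡ 753
993^8 ≡ 753^2 = 567009 ≡ 43
993^16 ≡ 43^2 = 1849 ≡ 410
993^32 ≡ 410^2 = 168100 ≡ 1176
993^64 ≡ 1176^2 = 1382976 ≡ 97
993^128 ≡ 97^2 = 9409 ≡ 775
993^256 ≡ 775^2 = 600625 ≡ 562
993^512 ≡ 562^2 = 315844 ≡ 703
991 = 512 + 256 + 128 + 64 + 16 + 8 + 4 + 2 + 1, so 993^991 ≡ 703·562·775·97·410·43·753·334·993 ≡ 180 (mod 1439)
41·180 = 7380 ≡ 185 (mod 1439)
1187 ≠ 185, so verification fails.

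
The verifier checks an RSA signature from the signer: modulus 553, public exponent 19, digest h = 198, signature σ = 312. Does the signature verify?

σ^2 ≡ 312^2 = 97344 ≡ 16
σ^4 ≡ 16^2 = 256
σ^8 ≡ 256^2 = 65536 ≡ 282
σ^16 ≡ 282^2 = 79524 ≡ 445
19 = 16 + 2 + 1, so σ^19 ≡ 445·16·312 ≡ 39 (mod 553)
The recovered value 39 does not match the digest 198.

does not verify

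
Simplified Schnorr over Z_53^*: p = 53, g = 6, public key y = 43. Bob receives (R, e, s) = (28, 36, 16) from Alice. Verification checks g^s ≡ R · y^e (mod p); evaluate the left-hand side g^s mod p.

6^2 = 36
6^4 ≡ 36^2 = 1296 ≡ 24
6^8 ≡ 24^2 = 576 ≡ 46
6^16 ≡ 46^2 = 2116 ≡ 49

49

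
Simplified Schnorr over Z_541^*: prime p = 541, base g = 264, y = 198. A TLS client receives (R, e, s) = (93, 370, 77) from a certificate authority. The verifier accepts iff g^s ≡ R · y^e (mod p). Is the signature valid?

g^s mod p:
264^2 = 69696 ≡ 448
264^4 ≡ 448^2 = 200704 ≡ 534
264^8 ≡ 534^2 = 285156 ≡ 49
264^16 ≡ 49^2 = 2401 ≡ 237
264^32 ≡ 237^2 = 56169 ≡ 446
264^64 ≡ 446^2 = 198916 ≡ 369
77 = 64 + 8 + 4 + 1, so 264^77 ≡ 369·49·534·264 ≡ 95 (mod 541)
R · y^e mod p:
198^2 = 39204 ≡ 252
198^4 ≡ 252^2 = 63504 ≡ 207
198^8 ≡ 207^2 = 42849 ≡ 110
198^16 ≡ 110^2 = 12100 ≡ 198
198^32 ≡ 198^2 = 39204 ≡ 252
198^64 ≡ 252^2 = 63504 ≡ 207
198^128 ≡ 207^2 = 42849 ≡ 110
198^256 ≡ 110^2 = 12100 ≡ 198
370 = 256 + 64 + 32 + 16 + 2, so 198^370 ≡ 198·207·252·198·252 ≡ 129 (mod 541)
93·129 = 11997 ≡ 95 (mod 541)
95 ≡ 95 (mod 541); signature holds.

valid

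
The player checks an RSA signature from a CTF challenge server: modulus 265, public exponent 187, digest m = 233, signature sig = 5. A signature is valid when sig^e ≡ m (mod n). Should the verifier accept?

sig^2 ≡ 5^2 = 25
sig^4 ≡ 25^2 = 625 ≡ 95
sig^8 ≡ 95^2 = 9025 ≡ 15
sig^16 ≡ 15^2 = 225
sig^32 ≡ 225^2 = 50625 ≡ 10
sig^64 ≡ 10^2 = 100
sig^128 ≡ 100^2 = 10000 ≡ 195
187 = 128 + 32 + 16 + 8 + 2 + 1, so sig^187 ≡ 195·10·225·15·25·5 ≡ 55 (mod 265)
sig^187 mod 265 = 55, but m = 233.

reject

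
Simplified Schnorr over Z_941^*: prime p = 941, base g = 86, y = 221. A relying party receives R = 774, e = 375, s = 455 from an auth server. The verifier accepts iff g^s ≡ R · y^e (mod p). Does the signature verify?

g^s mod p:
86^2 = 7396 ≡ 809
86^4 ≡ 809^2 = 654481 ≡ 486
86^8 ≡ 486^2 = 236196 ≡ 5
86^16 ≡ 5^2 = 25
86^32 ≡ 25^2 = 625
86^64 ≡ 625^2 = 390625 ≡ 110
86^128 ≡ 110^2 = 12100 ≡ 808
86^256 ≡ 808^2 = 652864 ≡ 751
455 = 256 + 128 + 64 + 4 + 2 + 1, so 86^455 ≡ 751·808·110·486·809·86 ≡ 787 (mod 941)
R · y^e mod p:
221^2 = 48841 ≡ 850
221^4 ≡ 850^2 = 722500 ≡ 753
221^8 ≡ 753^2 = 567009 ≡ 527
221^16 ≡ 527^2 = 277729 ≡ 134
221^32 ≡ 134^2 = 17956 ≡ 77
221^64 ≡ 77^2 = 5929 ≡ 283
221^128 ≡ 283^2 = 80089 ≡ 104
221^256 ≡ 104^2 = 10816 ≡ 465
375 = 256 + 64 + 32 + 16 + 4 + 2 + 1, so 221^375 ≡ 465·283·77·134·753·850·221 ≡ 46 (mod 941)
774·46 = 35604 ≡ 787 (mod 941)
787 ≡ 787 (mod 941); signature holds.

verifies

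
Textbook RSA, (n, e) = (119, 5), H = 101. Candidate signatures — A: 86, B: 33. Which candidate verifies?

B

Candidate A: 86^5 mod 119 = 18
Candidate B: 33^5 mod 119 = 101
  → matches H = 101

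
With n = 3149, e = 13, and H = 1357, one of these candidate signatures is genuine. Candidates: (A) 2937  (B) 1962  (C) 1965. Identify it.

B

Candidate A: Squares mod 3149: 2937^1≡2937, 2937^2≡858, 2937^4≡2447, 2937^8≡1560; 13 = 8 + 4 + 1, so 2937^13 ≡ 1560·2447·2937 ≡ 2266 (mod 3149)
Candidate B: Squares mod 3149: 1962^1≡1962, 1962^2≡1366, 1962^4≡1748, 1962^8≡974; 13 = 8 + 4 + 1, so 1962^13 ≡ 974·1748·1962 ≡ 1357 (mod 3149)
  → matches H = 1357
Candidate C: Squares mod 3149: 1965^1≡1965, 1965^2≡551, 1965^4≡1297, 1965^8≡643; 13 = 8 + 4 + 1, so 1965^13 ≡ 643·1297·1965 ≡ 819 (mod 3149)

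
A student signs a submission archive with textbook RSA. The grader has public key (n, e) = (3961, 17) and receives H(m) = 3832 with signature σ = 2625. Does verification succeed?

Squares mod 3961: σ^1≡2625, σ^2≡2446, σ^4≡1806, σ^8≡1733, σ^16≡851
17 = 16 + 1, so σ^17 ≡ 851·2625 ≡ 3832 (mod 3961)
3832 = H(m), so the signature checks out.

passes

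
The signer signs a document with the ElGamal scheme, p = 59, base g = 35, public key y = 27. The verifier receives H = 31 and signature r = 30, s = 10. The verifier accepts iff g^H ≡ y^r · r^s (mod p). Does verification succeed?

fails

Left side g^H mod p:
35^2 = 1225 ≡ 45
35^4 ≡ 45^2 = 2025 ≡ 19
35^8 ≡ 19^2 = 361 ≡ 7
35^16 ≡ 7^2 = 49
31 = 16 + 8 + 4 + 2 + 1, so 35^31 ≡ 49·7·19·45·35 ≡ 45 (mod 59)
Right side y^r · r^s mod p:
27^2 = 729 ≡ 21
27^4 ≡ 21^2 = 441 ≡ 28
27^8 ≡ 28^2 = 784 ≡ 17
27^16 ≡ 17^2 = 289 ≡ 53
30 = 16 + 8 + 4 + 2, so 27^30 ≡ 53·17·28·21 ≡ 27 (mod 59)
30^2 = 900 ≡ 15
30^4 ≡ 15^2 = 225 ≡ 48
30^8 ≡ 48^2 = 2304 ≡ 3
10 = 8 + 2, so 30^10 ≡ 3·15 ≡ 45 (mod 59)
27·45 = 1215 ≡ 35 (mod 59)
45 ≠ 35, so verification fails.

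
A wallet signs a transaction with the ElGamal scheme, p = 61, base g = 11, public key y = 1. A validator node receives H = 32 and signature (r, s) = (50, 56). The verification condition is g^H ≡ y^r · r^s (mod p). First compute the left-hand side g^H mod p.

1

11^2 = 121 ≡ 60
11^4 ≡ 60^2 = 3600 ≡ 1
11^8 ≡ 1^2 = 1
11^16 ≡ 1^2 = 1
11^32 ≡ 1^2 = 1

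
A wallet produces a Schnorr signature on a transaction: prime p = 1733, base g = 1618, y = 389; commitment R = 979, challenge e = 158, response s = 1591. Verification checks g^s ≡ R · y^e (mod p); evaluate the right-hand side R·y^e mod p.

389^2 = 151321 ≡ 550
389^4 ≡ 550^2 = 302500 ≡ 958
389^8 ≡ 958^2 = 917764 ≡ 1007
389^16 ≡ 1007^2 = 1014049 ≡ 244
389^32 ≡ 244^2 = 59536 ≡ 614
389^64 ≡ 614^2 = 376996 ≡ 935
389^128 ≡ 935^2 = 874225 ≡ 793
158 = 128 + 16 + 8 + 4 + 2, so 389^158 ≡ 793·244·1007·958·550 ≡ 274 (mod 1733)
R · y^e ≡ 979·274 = 268246 ≡ 1364 (mod 1733)

1364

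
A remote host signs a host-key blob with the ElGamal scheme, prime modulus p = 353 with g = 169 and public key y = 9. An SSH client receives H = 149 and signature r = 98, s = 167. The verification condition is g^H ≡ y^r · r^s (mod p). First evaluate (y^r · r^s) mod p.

9^98 mod 353 = 280
98^167 mod 353 = 240
y^r · r^s ≡ 280·240 = 67200 ≡ 130 (mod 353)

130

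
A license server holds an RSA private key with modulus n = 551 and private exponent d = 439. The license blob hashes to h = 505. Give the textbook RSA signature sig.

h^439 mod 551 = 220

220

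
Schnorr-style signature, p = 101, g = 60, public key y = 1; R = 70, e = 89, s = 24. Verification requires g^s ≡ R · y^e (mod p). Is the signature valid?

g^s mod p:
60^2 = 3600 ≡ 65
60^4 ≡ 65^2 = 4225 ≡ 84
60^8 ≡ 84^2 = 7056 ≡ 87
60^16 ≡ 87^2 = 7569 ≡ 95
24 = 16 + 8, so 60^24 ≡ 95·87 ≡ 84 (mod 101)
R · y^e mod p:
1^2 = 1
1^4 ≡ 1^2 = 1
1^8 ≡ 1^2 = 1
1^16 ≡ 1^2 = 1
1^32 ≡ 1^2 = 1
1^64 ≡ 1^2 = 1
89 = 64 + 16 + 8 + 1, so 1^89 ≡ 1·1·1·1 ≡ 1 (mod 101)
70·1 = 70 ≡ 70 (mod 101)
84 ≠ 70; the check fails.

invalid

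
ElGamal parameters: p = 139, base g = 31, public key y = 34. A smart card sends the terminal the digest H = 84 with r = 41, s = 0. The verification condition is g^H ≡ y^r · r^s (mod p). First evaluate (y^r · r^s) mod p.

65

34^2 = 1156 ≡ 44
34^4 ≡ 44^2 = 1936 ≡ 129
34^8 ≡ 129^2 = 16641 ≡ 100
34^16 ≡ 100^2 = 10000 ≡ 131
34^32 ≡ 131^2 = 17161 ≡ 64
41 = 32 + 8 + 1, so 34^41 ≡ 64·100·34 ≡ 65 (mod 139)
41^0 mod 139 = 1
y^r · r^s ≡ 65·1 = 65 ≡ 65 (mod 139)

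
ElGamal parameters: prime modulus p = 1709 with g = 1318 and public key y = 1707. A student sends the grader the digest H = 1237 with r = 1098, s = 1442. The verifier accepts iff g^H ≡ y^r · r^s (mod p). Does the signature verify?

does not verify

Left side g^H mod p:
1318^2 = 1737124 ≡ 780
1318^4 ≡ 780^2 = 608400 ≡ 1705
1318^8 ≡ 1705^2 = 2907025 ≡ 16
1318^16 ≡ 16^2 = 256
1318^32 ≡ 256^2 = 65536 ≡ 594
1318^64 ≡ 594^2 = 352836 ≡ 782
1318^128 ≡ 782^2 = 611524 ≡ 1411
1318^256 ≡ 1411^2 = 1990921 ≡ 1645
1318^512 ≡ 1645^2 = 2706025 ≡ 678
1318^1024 ≡ 678^2 = 459684 ≡ 1672
1237 = 1024 + 128 + 64 + 16 + 4 + 1, so 1318^1237 ≡ 1672·1411·782·256·1705·1318 ≡ 735 (mod 1709)
Right side y^r · r^s mod p:
1707^2 = 2913849 ≡ 4
1707^4 ≡ 4^2 = 16
1707^8 ≡ 16^2 = 256
1707^16 ≡ 256^2 = 65536 ≡ 594
1707^32 ≡ 594^2 = 352836 ≡ 782
1707^64 ≡ 782^2 = 611524 ≡ 1411
1707^128 ≡ 1411^2 = 1990921 ≡ 1645
1707^256 ≡ 1645^2 = 2706025 ≡ 678
1707^512 ≡ 678^2 = 459684 ≡ 1672
1707^1024 ≡ 1672^2 = 2795584 ≡ 1369
1098 = 1024 + 64 + 8 + 2, so 1707^1098 ≡ 1369·1411·256·4 ≡ 1708 (mod 1709)
1098^2 = 1205604 ≡ 759
1098^4 ≡ 759^2 = 576081 ≡ 148
1098^8 ≡ 148^2 = 21904 ≡ 1396
1098^16 ≡ 1396^2 = 1948816 ≡ 556
1098^32 ≡ 556^2 = 309136 ≡ 1516
1098^64 ≡ 1516^2 = 2298256 ≡ 1360
1098^128 ≡ 1360^2 = 1849600 ≡ 462
1098^256 ≡ 462^2 = 213444 ≡ 1528
1098^512 ≡ 1528^2 = 2334784 ≡ 290
1098^1024 ≡ 290^2 = 84100 ≡ 359
1442 = 1024 + 256 + 128 + 32 + 2, so 1098^1442 ≡ 359·1528·462·1516·759 ≡ 1470 (mod 1709)
1708·1470 = 2510760 ≡ 239 (mod 1709)
735 ≠ 239, so verification fails.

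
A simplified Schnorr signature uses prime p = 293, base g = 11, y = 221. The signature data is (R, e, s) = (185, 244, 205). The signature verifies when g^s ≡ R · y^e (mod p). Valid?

no

g^s mod p:
11^2 = 121
11^4 ≡ 121^2 = 14641 ≡ 284
11^8 ≡ 284^2 = 80656 ≡ 81
11^16 ≡ 81^2 = 6561 ≡ 115
11^32 ≡ 115^2 = 13225 ≡ 40
11^64 ≡ 40^2 = 1600 ≡ 135
11^128 ≡ 135^2 = 18225 ≡ 59
205 = 128 + 64 + 8 + 4 + 1, so 11^205 ≡ 59·135·81·284·11 ≡ 28 (mod 293)
R · y^e mod p:
221^2 = 48841 ≡ 203
221^4 ≡ 203^2 = 41209 ≡ 189
221^8 ≡ 189^2 = 35721 ≡ 268
221^16 ≡ 268^2 = 71824 ≡ 39
221^32 ≡ 39^2 = 1521 ≡ 56
221^64 ≡ 56^2 = 3136 ≡ 206
221^128 ≡ 206^2 = 42436 ≡ 244
244 = 128 + 64 + 32 + 16 + 4, so 221^244 ≡ 244·206·56·39·189 ≡ 141 (mod 293)
185·141 = 26085 ≡ 8 (mod 293)
28 ≠ 8; the check fails.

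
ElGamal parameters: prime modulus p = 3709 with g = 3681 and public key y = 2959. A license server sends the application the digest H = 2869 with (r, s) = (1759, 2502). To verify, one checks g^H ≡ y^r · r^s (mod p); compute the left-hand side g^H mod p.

3681^2 = 13549761 ≡ 784
3681^4 ≡ 784^2 = 614656 ≡ 2671
3681^8 ≡ 2671^2 = 7134241 ≡ 1834
3681^16 ≡ 1834^2 = 3363556 ≡ 3202
3681^32 ≡ 3202^2 = 10252804 ≡ 1128
3681^64 ≡ 1128^2 = 1272384 ≡ 197
3681^128 ≡ 197^2 = 38809 ≡ 1719
3681^256 ≡ 1719^2 = 2954961 ≡ 2597
3681^512 ≡ 2597^2 = 6744409 ≡ 1447
3681^1024 ≡ 1447^2 = 2093809 ≡ 1933
3681^2048 ≡ 1933^2 = 3736489 ≡ 1526
2869 = 2048 + 512 + 256 + 32 + 16 + 4 + 1, so 3681^2869 ≡ 1526·1447·2597·1128·3202·2671·3681 ≡ 2885 (mod 3709)

2885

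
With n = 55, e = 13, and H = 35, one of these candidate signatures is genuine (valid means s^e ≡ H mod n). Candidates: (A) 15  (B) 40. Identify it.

B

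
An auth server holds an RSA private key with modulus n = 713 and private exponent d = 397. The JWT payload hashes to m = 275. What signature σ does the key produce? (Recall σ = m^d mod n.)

666

Squares mod 713: m^1≡275, m^2≡47, m^4≡70, m^8≡622, m^16≡438, m^32≡47, m^64≡70, m^128≡622, m^256≡438
397 = 256 + 128 + 8 + 4 + 1, so m^397 ≡ 438·622·622·70·275 ≡ 666 (mod 713)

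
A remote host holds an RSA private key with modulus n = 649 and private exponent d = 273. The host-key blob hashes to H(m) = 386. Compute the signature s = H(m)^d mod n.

232

(H(m))^273 mod 649 = 232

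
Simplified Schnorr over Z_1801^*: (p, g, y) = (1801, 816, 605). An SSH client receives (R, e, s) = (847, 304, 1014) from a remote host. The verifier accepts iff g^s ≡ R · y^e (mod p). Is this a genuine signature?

g^s mod p:
816^1014 mod 1801 = 432
R · y^e mod p:
605^304 mod 1801 = 514
847·514 = 435358 ≡ 1317 (mod 1801)
432 ≠ 1317; the check fails.

forged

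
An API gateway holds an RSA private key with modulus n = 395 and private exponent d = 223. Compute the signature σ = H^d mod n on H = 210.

255

H^223 mod 395 = 255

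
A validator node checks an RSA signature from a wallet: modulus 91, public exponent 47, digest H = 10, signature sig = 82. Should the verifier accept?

accept

sig^2 ≡ 82^2 = 6724 ≡ 81
sig^4 ≡ 81^2 = 6561 ≡ 9
sig^8 ≡ 9^2 = 81
sig^16 ≡ 81^2 = 6561 ≡ 9
sig^32 ≡ 9^2 = 81
47 = 32 + 8 + 4 + 2 + 1, so sig^47 ≡ 81·81·9·81·82 ≡ 10 (mod 91)
Since 10 equals the digest 10, verification succeeds.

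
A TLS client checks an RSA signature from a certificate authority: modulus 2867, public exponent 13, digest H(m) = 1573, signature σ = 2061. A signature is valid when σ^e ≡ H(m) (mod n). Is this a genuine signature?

σ^2 ≡ 2061^2 = 4247721 ≡ 1694
σ^4 ≡ 1694^2 = 2869636 ≡ 2636
σ^8 ≡ 2636^2 = 6948496 ≡ 1755
13 = 8 + 4 + 1, so σ^13 ≡ 1755·2636·2061 ≡ 1573 (mod 2867)
Since 1573 equals the digest 1573, verification succeeds.

genuine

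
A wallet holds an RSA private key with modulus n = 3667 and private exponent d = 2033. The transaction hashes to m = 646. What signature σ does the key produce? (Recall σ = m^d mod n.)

Squares mod 3667: m^1≡646, m^2≡2945, m^4≡570, m^8≡2204, m^16≡2508, m^32≡1159, m^64≡1159, m^128≡1159, m^256≡1159, m^512≡1159, m^1024≡1159
2033 = 1024 + 512 + 256 + 128 + 64 + 32 + 16 + 1, so m^2033 ≡ 1159·1159·1159·1159·1159·1159·2508·646 ≡ 3021 (mod 3667)

3021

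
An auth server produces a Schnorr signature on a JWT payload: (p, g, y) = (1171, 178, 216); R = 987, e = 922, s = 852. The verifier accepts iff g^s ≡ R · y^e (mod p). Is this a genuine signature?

genuine

g^s mod p:
Squares mod 1171: 178^1≡178, 178^2≡67, 178^4≡976, 178^8≡553, 178^16≡178, 178^32≡67, 178^64≡976, 178^128≡553, 178^256≡178, 178^512≡67
852 = 512 + 256 + 64 + 16 + 4, so 178^852 ≡ 67·178·976·178·976 ≡ 1068 (mod 1171)
R · y^e mod p:
Squares mod 1171: 216^1≡216, 216^2≡987, 216^4≡1068, 216^8≡70, 216^16≡216, 216^32≡987, 216^64≡1068, 216^128≡70, 216^256≡216, 216^512≡987
922 = 512 + 256 + 128 + 16 + 8 + 2, so 216^922 ≡ 987·216·70·216·70·987 ≡ 987 (mod 1171)
987·987 = 974169 ≡ 1068 (mod 1171)
1068 ≡ 1068 (mod 1171); signature holds.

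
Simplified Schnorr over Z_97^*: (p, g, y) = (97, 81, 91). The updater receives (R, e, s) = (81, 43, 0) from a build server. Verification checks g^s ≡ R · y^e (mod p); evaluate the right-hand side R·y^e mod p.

1

91^2 = 8281 ≡ 36
91^4 ≡ 36^2 = 1296 ≡ 35
91^8 ≡ 35^2 = 1225 ≡ 61
91^16 ≡ 61^2 = 3721 ≡ 35
91^32 ≡ 35^2 = 1225 ≡ 61
43 = 32 + 8 + 2 + 1, so 91^43 ≡ 61·61·36·91 ≡ 6 (mod 97)
R · y^e ≡ 81·6 = 486 ≡ 1 (mod 97)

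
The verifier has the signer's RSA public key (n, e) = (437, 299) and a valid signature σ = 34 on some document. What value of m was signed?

155

σ^2 ≡ 34^2 = 1156 ≡ 282
σ^4 ≡ 282^2 = 79524 ≡ 427
σ^8 ≡ 427^2 = 182329 ≡ 100
σ^16 ≡ 100^2 = 10000 ≡ 386
σ^32 ≡ 386^2 = 148996 ≡ 416
σ^64 ≡ 416^2 = 173056 ≡ 4
σ^128 ≡ 4^2 = 16
σ^256 ≡ 16^2 = 256
299 = 256 + 32 + 8 + 2 + 1, so σ^299 ≡ 256·416·100·282·34 ≡ 155 (mod 437)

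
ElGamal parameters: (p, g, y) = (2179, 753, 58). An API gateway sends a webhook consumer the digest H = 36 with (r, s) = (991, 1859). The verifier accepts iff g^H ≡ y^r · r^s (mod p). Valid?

Left side g^H mod p:
Squares mod 2179: 753^1≡753, 753^2≡469, 753^4≡2061, 753^8≡850, 753^16≡1251, 753^32≡479
36 = 32 + 4, so 753^36 ≡ 479·2061 ≡ 132 (mod 2179)
Right side y^r · r^s mod p:
Squares mod 2179: 58^1≡58, 58^2≡1185, 58^4≡949, 58^8≡674, 58^16≡1044, 58^32≡436, 58^64≡523, 58^128≡1154, 58^256≡347, 58^512≡564
991 = 512 + 256 + 128 + 64 + 16 + 8 + 4 + 2 + 1, so 58^991 ≡ 564·347·1154·523·1044·674·949·1185·58 ≡ 147 (mod 2179)
Squares mod 2179: 991^1≡991, 991^2≡1531, 991^4≡1536, 991^8≡1618, 991^16≡945, 991^32≡1814, 991^64≡306, 991^128≡2118, 991^256≡1542, 991^512≡475, 991^1024≡1188
1859 = 1024 + 512 + 256 + 64 + 2 + 1, so 991^1859 ≡ 1188·475·1542·306·1531·991 ≡ 2178 (mod 2179)
147·2178 = 320166 ≡ 2032 (mod 2179)
132 ≠ 2032, so verification fails.

no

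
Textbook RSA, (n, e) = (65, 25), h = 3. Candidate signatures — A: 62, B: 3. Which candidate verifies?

B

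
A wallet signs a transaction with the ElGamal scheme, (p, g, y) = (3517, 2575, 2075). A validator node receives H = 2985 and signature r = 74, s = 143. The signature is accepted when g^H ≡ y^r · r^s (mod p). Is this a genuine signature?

genuine

Left side g^H mod p:
2575^2 = 6630625 ≡ 1080
2575^4 ≡ 1080^2 = 1166400 ≡ 2273
2575^8 ≡ 2273^2 = 5166529 ≡ 56
2575^16 ≡ 56^2 = 3136
2575^32 ≡ 3136^2 = 9834496 ≡ 964
2575^64 ≡ 964^2 = 929296 ≡ 808
2575^128 ≡ 808^2 = 652864 ≡ 2219
2575^256 ≡ 2219^2 = 4923961 ≡ 161
2575^512 ≡ 161^2 = 25921 ≡ 1302
2575^1024 ≡ 1302^2 = 1695204 ≡ 10
2575^2048 ≡ 10^2 = 100
2985 = 2048 + 512 + 256 + 128 + 32 + 8 + 1, so 2575^2985 ≡ 100·1302·161·2219·964·56·2575 ≡ 1755 (mod 3517)
Right side y^r · r^s mod p:
2075^2 = 4305625 ≡ 817
2075^4 ≡ 817^2 = 667489 ≡ 2776
2075^8 ≡ 2776^2 = 7706176 ≡ 429
2075^16 ≡ 429^2 = 184041 ≡ 1157
2075^32 ≡ 1157^2 = 1338649 ≡ 2189
2075^64 ≡ 2189^2 = 4791721 ≡ 1567
74 = 64 + 8 + 2, so 2075^74 ≡ 1567·429·817 ≡ 777 (mod 3517)
74^2 = 5476 ≡ 1959
74^4 ≡ 1959^2 = 3837681 ≡ 634
74^8 ≡ 634^2 = 401956 ≡ 1018
74^16 ≡ 1018^2 = 1036324 ≡ 2326
74^32 ≡ 2326^2 = 5410276 ≡ 1130
74^64 ≡ 1130^2 = 1276900 ≡ 229
74^128 ≡ 229^2 = 52441 ≡ 3203
143 = 128 + 8 + 4 + 2 + 1, so 74^143 ≡ 3203·1018·634·1959·74 ≡ 301 (mod 3517)
777·301 = 233877 ≡ 1755 (mod 3517)
1755 ≡ 1755 (mod 3517), so the signature is genuine.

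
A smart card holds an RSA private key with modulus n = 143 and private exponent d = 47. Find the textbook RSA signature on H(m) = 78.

(H(m))^47 mod 143 = 78

78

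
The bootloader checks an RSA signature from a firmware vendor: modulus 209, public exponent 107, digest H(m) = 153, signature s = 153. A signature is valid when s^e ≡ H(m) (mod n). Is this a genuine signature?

s^2 ≡ 153^2 = 23409 ≡ 1
s^4 ≡ 1^2 = 1
s^8 ≡ 1^2 = 1
s^16 ≡ 1^2 = 1
s^32 ≡ 1^2 = 1
s^64 ≡ 1^2 = 1
107 = 64 + 32 + 8 + 2 + 1, so s^107 ≡ 1·1·1·1·153 ≡ 153 (mod 209)
153 = H(m), so the signature checks out.

genuine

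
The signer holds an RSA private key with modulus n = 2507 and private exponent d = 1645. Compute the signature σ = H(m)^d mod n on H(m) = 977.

1601

(H(m))^2 ≡ 977^2 = 954529 ≡ 1869
(H(m))^4 ≡ 1869^2 = 3493161 ≡ 910
(H(m))^8 ≡ 910^2 = 828100 ≡ 790
(H(m))^16 ≡ 790^2 = 624100 ≡ 2364
(H(m))^32 ≡ 2364^2 = 5588496 ≡ 393
(H(m))^64 ≡ 393^2 = 154449 ≡ 1522
(H(m))^128 ≡ 1522^2 = 2316484 ≡ 16
(H(m))^256 ≡ 16^2 = 256
(H(m))^512 ≡ 256^2 = 65536 ≡ 354
(H(m))^1024 ≡ 354^2 = 125316 ≡ 2473
1645 = 1024 + 512 + 64 + 32 + 8 + 4 + 1, so (H(m))^1645 ≡ 2473·354·1522·393·790·910·977 ≡ 1601 (mod 2507)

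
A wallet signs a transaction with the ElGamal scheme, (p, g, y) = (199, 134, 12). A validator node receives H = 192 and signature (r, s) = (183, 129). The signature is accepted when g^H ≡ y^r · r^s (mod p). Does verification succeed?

passes

Left side g^H mod p:
134^192 mod 199 = 8
Right side y^r · r^s mod p:
12^183 mod 199 = 137
183^129 mod 199 = 109
137·109 = 14933 ≡ 8 (mod 199)
8 ≡ 8 (mod 199), so the signature is genuine.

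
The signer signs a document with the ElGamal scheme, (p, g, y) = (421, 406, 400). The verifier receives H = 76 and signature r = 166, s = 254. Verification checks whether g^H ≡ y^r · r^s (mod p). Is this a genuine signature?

forged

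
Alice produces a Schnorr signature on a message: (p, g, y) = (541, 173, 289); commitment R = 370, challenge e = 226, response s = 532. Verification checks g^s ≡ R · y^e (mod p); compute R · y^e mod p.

289^226 mod 541 = 252
R · y^e ≡ 370·252 = 93240 ≡ 188 (mod 541)

188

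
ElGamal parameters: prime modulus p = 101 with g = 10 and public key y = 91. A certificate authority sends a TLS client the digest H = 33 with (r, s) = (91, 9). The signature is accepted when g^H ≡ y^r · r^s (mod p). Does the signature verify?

does not verify

Left side g^H mod p:
10^33 mod 101 = 10
Right side y^r · r^s mod p:
91^91 mod 101 = 10
91^9 mod 101 = 91
10·91 = 910 ≡ 1 (mod 101)
10 ≠ 1, so verification fails.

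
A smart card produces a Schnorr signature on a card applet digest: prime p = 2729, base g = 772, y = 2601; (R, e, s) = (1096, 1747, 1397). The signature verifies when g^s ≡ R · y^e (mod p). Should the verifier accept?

g^s mod p:
Squares mod 2729: 772^1≡772, 772^2≡1062, 772^4≡767, 772^8≡1554, 772^16≡2480, 772^32≡1963, 772^64≡21, 772^128≡441, 772^256≡722, 772^512≡45, 772^1024≡2025
1397 = 1024 + 256 + 64 + 32 + 16 + 4 + 1, so 772^1397 ≡ 2025·722·21·1963·2480·767·772 ≡ 841 (mod 2729)
R · y^e mod p:
Squares mod 2729: 2601^1≡2601, 2601^2≡10, 2601^4≡100, 2601^8≡1813, 2601^16≡1253, 2601^32≡834, 2601^64≡2390, 2601^128≡303, 2601^256≡1752, 2601^512≡2108, 2601^1024≡852
1747 = 1024 + 512 + 128 + 64 + 16 + 2 + 1, so 2601^1747 ≡ 852·2108·303·2390·1253·10·2601 ≡ 799 (mod 2729)
1096·799 = 875704 ≡ 2424 (mod 2729)
841 ≠ 2424; the check fails.

reject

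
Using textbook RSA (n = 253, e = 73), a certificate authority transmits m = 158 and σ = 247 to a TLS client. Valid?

yes

Squares mod 253: σ^1≡247, σ^2≡36, σ^4≡31, σ^8≡202, σ^16≡71, σ^32≡234, σ^64≡108
73 = 64 + 8 + 1, so σ^73 ≡ 108·202·247 ≡ 158 (mod 253)
158 = m, so the signature checks out.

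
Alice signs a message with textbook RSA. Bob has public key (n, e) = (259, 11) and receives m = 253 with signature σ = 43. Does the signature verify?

verifies

σ^2 ≡ 43^2 = 1849 ≡ 36
σ^4 ≡ 36^2 = 1296 ≡ 1
σ^8 ≡ 1^2 = 1
11 = 8 + 2 + 1, so σ^11 ≡ 1·36·43 ≡ 253 (mod 259)
σ^11 mod 259 = 253 matches m.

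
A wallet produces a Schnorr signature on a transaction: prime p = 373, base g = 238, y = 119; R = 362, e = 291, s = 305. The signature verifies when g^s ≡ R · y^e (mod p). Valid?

g^s mod p:
Squares mod 373: 238^1≡238, 238^2≡321, 238^4≡93, 238^8≡70, 238^16≡51, 238^32≡363, 238^64≡100, 238^128≡302, 238^256≡192
305 = 256 + 32 + 16 + 1, so 238^305 ≡ 192·363·51·238 ≡ 80 (mod 373)
R · y^e mod p:
Squares mod 373: 119^1≡119, 119^2≡360, 119^4≡169, 119^8≡213, 119^16≡236, 119^32≡119, 119^64≡360, 119^128≡169, 119^256≡213
291 = 256 + 32 + 2 + 1, so 119^291 ≡ 213·119·360·119 ≡ 189 (mod 373)
362·189 = 68418 ≡ 159 (mod 373)
80 ≠ 159; the check fails.

no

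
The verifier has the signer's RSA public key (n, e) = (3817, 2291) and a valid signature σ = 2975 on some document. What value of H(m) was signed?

σ^2 ≡ 2975^2 = 8850625 ≡ 2819
σ^4 ≡ 2819^2 = 7946761 ≡ 3584
σ^8 ≡ 3584^2 = 12845056 ≡ 851
σ^16 ≡ 851^2 = 724201 ≡ 2788
σ^32 ≡ 2788^2 = 7772944 ≡ 1532
σ^64 ≡ 1532^2 = 2347024 ≡ 3386
σ^128 ≡ 3386^2 = 11464996 ≡ 2545
σ^256 ≡ 2545^2 = 6477025 ≡ 3393
σ^512 ≡ 3393^2 = 11512449 ≡ 377
σ^1024 ≡ 377^2 = 142129 ≡ 900
σ^2048 ≡ 900^2 = 810000 ≡ 796
2291 = 2048 + 128 + 64 + 32 + 16 + 2 + 1, so σ^2291 ≡ 796·2545·3386·1532·2788·2819·2975 ≡ 544 (mod 3817)

544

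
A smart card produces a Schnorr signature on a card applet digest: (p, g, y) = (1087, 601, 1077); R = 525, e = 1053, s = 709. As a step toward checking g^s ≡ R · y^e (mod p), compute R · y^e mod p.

582

Squares mod 1087: 1077^1≡1077, 1077^2≡100, 1077^4≡217, 1077^8≡348, 1077^16≡447, 1077^32≡888, 1077^64≡469, 1077^128≡387, 1077^256≡850, 1077^512≡732, 1077^1024≡1020
1053 = 1024 + 16 + 8 + 4 + 1, so 1077^1053 ≡ 1020·447·348·217·1077 ≡ 703 (mod 1087)
R · y^e ≡ 525·703 = 369075 ≡ 582 (mod 1087)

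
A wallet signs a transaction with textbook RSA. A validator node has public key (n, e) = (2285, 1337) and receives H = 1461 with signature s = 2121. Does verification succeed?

Squares mod 2285: s^1≡2121, s^2≡1761, s^4≡376, s^8≡1991, s^16≡1891, s^32≡2141, s^64≡171, s^128≡1821, s^256≡506, s^512≡116, s^1024≡2031
1337 = 1024 + 256 + 32 + 16 + 8 + 1, so s^1337 ≡ 2031·506·2141·1891·1991·2121 ≡ 1461 (mod 2285)
s^1337 mod 2285 = 1461 matches H.

passes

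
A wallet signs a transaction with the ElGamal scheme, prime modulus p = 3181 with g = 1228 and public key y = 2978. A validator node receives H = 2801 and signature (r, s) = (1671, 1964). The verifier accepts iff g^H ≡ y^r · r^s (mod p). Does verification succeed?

Left side g^H mod p:
1228^2 = 1507984 ≡ 190
1228^4 ≡ 190^2 = 36100 ≡ 1109
1228^8 ≡ 1109^2 = 1229881 ≡ 2015
1228^16 ≡ 2015^2 = 4060225 ≡ 1269
1228^32 ≡ 1269^2 = 1610361 ≡ 775
1228^64 ≡ 775^2 = 600625 ≡ 2597
1228^128 ≡ 2597^2 = 6744409 ≡ 689
1228^256 ≡ 689^2 = 474721 ≡ 752
1228^512 ≡ 752^2 = 565504 ≡ 2467
1228^1024 ≡ 2467^2 = 6086089 ≡ 836
1228^2048 ≡ 836^2 = 698896 ≡ 2257
2801 = 2048 + 512 + 128 + 64 + 32 + 16 + 1, so 1228^2801 ≡ 2257·2467·689·2597·775·1269·1228 ≡ 966 (mod 3181)
Right side y^r · r^s mod p:
2978^2 = 8868484 ≡ 3037
2978^4 ≡ 3037^2 = 9223369 ≡ 1650
2978^8 ≡ 1650^2 = 2722500 ≡ 2745
2978^16 ≡ 2745^2 = 7535025 ≡ 2417
2978^32 ≡ 2417^2 = 5841889 ≡ 1573
2978^64 ≡ 1573^2 = 2474329 ≡ 2692
2978^128 ≡ 2692^2 = 7246864 ≡ 546
2978^256 ≡ 546^2 = 298116 ≡ 2283
2978^512 ≡ 2283^2 = 5212089 ≡ 1611
2978^1024 ≡ 1611^2 = 2595321 ≡ 2806
1671 = 1024 + 512 + 128 + 4 + 2 + 1, so 2978^1671 ≡ 2806·1611·546·1650·3037·2978 ≡ 1767 (mod 3181)
1671^2 = 2792241 ≡ 2504
1671^4 ≡ 2504^2 = 6270016 ≡ 265
1671^8 ≡ 265^2 = 70225 ≡ 243
1671^16 ≡ 243^2 = 59049 ≡ 1791
1671^32 ≡ 1791^2 = 3207681 ≡ 1233
1671^64 ≡ 1233^2 = 1520289 ≡ 2952
1671^128 ≡ 2952^2 = 8714304 ≡ 1545
1671^256 ≡ 1545^2 = 2387025 ≡ 1275
1671^512 ≡ 1275^2 = 1625625 ≡ 134
1671^1024 ≡ 134^2 = 17956 ≡ 2051
1964 = 1024 + 512 + 256 + 128 + 32 + 8 + 4, so 1671^1964 ≡ 2051·134·1275·1545·1233·243·265 ≡ 2015 (mod 3181)
1767·2015 = 3560505 ≡ 966 (mod 3181)
966 ≡ 966 (mod 3181), so the signature is genuine.

passes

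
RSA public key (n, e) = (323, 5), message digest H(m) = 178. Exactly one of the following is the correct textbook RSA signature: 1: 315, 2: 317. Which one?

1

Candidate 1: 315^2 = 99225 ≡ 64; 315^4 ≡ 64^2 = 4096 ≡ 220; 5 = 4 + 1, so 315^5 ≡ 220·315 ≡ 178 (mod 323)
  → matches H(m) = 178
Candidate 2: 317^2 = 100489 ≡ 36; 317^4 ≡ 36^2 = 1296 ≡ 4; 5 = 4 + 1, so 317^5 ≡ 4·317 ≡ 299 (mod 323)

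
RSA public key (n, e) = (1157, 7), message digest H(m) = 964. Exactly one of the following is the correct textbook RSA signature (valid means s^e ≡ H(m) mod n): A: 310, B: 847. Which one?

Candidate A: Squares mod 1157: 310^1≡310, 310^2≡69, 310^4≡133; 7 = 4 + 2 + 1, so 310^7 ≡ 133·69·310 ≡ 964 (mod 1157)
  → matches H(m) = 964
Candidate B: Squares mod 1157: 847^1≡847, 847^2≡69, 847^4≡133; 7 = 4 + 2 + 1, so 847^7 ≡ 133·69·847 ≡ 193 (mod 1157)

A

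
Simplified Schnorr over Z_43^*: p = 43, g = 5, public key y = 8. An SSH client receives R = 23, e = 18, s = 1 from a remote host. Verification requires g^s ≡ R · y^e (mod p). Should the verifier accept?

reject

g^s mod p:
5^1 mod 43 = 5
R · y^e mod p:
8^2 = 64 ≡ 21
8^4 ≡ 21^2 = 441 ≡ 11
8^8 ≡ 11^2 = 121 ≡ 35
8^16 ≡ 35^2 = 1225 ≡ 21
18 = 16 + 2, so 8^18 ≡ 21·21 ≡ 11 (mod 43)
23·11 = 253 ≡ 38 (mod 43)
5 ≠ 38; the check fails.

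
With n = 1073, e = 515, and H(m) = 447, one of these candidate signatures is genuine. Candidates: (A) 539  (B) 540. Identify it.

A

Candidate A: Squares mod 1073: 539^1≡539, 539^2≡811, 539^4≡1045, 539^8≡784, 539^16≡900, 539^32≡958, 539^64≡349, 539^128≡552, 539^256≡1045, 539^512≡784; 515 = 512 + 2 + 1, so 539^515 ≡ 784·811·539 ≡ 447 (mod 1073)
  → matches H(m) = 447
Candidate B: Squares mod 1073: 540^1≡540, 540^2≡817, 540^4≡83, 540^8≡451, 540^16≡604, 540^32≡1069, 540^64≡16, 540^128≡256, 540^256≡83, 540^512≡451; 515 = 512 + 2 + 1, so 540^515 ≡ 451·817·540 ≡ 425 (mod 1073)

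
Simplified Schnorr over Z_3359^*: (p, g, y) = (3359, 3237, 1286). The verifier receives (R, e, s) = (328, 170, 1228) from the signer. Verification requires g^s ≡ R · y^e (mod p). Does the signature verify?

does not verify

g^s mod p:
3237^2 = 10478169 ≡ 1448
3237^4 ≡ 1448^2 = 2096704 ≡ 688
3237^8 ≡ 688^2 = 473344 ≡ 3084
3237^16 ≡ 3084^2 = 9511056 ≡ 1727
3237^32 ≡ 1727^2 = 2982529 ≡ 3096
3237^64 ≡ 3096^2 = 9585216 ≡ 1989
3237^128 ≡ 1989^2 = 3956121 ≡ 2578
3237^256 ≡ 2578^2 = 6646084 ≡ 1982
3237^512 ≡ 1982^2 = 3928324 ≡ 1653
3237^1024 ≡ 1653^2 = 2732409 ≡ 1542
1228 = 1024 + 128 + 64 + 8 + 4, so 3237^1228 ≡ 1542·2578·1989·3084·688 ≡ 315 (mod 3359)
R · y^e mod p:
1286^2 = 1653796 ≡ 1168
1286^4 ≡ 1168^2 = 1364224 ≡ 470
1286^8 ≡ 470^2 = 220900 ≡ 2565
1286^16 ≡ 2565^2 = 6579225 ≡ 2303
1286^32 ≡ 2303^2 = 5303809 ≡ 3307
1286^64 ≡ 3307^2 = 10936249 ≡ 2704
1286^128 ≡ 2704^2 = 7311616 ≡ 2432
170 = 128 + 32 + 8 + 2, so 1286^170 ≡ 2432·3307·2565·1168 ≡ 3307 (mod 3359)
328·3307 = 1084696 ≡ 3098 (mod 3359)
315 ≠ 3098; the check fails.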